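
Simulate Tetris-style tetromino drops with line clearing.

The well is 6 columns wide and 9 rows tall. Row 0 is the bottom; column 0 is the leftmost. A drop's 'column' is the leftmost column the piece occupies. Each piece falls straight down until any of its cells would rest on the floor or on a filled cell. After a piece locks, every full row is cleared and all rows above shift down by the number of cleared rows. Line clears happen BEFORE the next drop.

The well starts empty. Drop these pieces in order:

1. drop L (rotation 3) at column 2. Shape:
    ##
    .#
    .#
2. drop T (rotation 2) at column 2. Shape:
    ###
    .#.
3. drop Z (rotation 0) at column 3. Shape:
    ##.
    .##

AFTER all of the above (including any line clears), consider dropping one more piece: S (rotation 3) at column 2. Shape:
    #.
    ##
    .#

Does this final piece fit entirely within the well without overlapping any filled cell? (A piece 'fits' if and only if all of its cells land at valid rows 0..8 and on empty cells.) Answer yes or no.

Drop 1: L rot3 at col 2 lands with bottom-row=0; cleared 0 line(s) (total 0); column heights now [0 0 3 3 0 0], max=3
Drop 2: T rot2 at col 2 lands with bottom-row=3; cleared 0 line(s) (total 0); column heights now [0 0 5 5 5 0], max=5
Drop 3: Z rot0 at col 3 lands with bottom-row=5; cleared 0 line(s) (total 0); column heights now [0 0 5 7 7 6], max=7
Test piece S rot3 at col 2 (width 2): heights before test = [0 0 5 7 7 6]; fits = False

Answer: no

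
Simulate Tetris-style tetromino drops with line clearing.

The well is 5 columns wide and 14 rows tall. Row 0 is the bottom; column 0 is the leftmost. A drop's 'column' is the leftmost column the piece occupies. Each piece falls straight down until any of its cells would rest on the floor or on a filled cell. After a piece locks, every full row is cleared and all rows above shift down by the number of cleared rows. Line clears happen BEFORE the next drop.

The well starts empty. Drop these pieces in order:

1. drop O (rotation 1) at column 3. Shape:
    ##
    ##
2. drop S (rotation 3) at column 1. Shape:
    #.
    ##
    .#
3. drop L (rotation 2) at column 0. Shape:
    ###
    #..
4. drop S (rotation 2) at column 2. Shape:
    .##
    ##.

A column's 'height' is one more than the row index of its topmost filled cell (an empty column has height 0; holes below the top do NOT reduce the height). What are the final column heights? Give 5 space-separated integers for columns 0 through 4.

Drop 1: O rot1 at col 3 lands with bottom-row=0; cleared 0 line(s) (total 0); column heights now [0 0 0 2 2], max=2
Drop 2: S rot3 at col 1 lands with bottom-row=0; cleared 0 line(s) (total 0); column heights now [0 3 2 2 2], max=3
Drop 3: L rot2 at col 0 lands with bottom-row=2; cleared 0 line(s) (total 0); column heights now [4 4 4 2 2], max=4
Drop 4: S rot2 at col 2 lands with bottom-row=4; cleared 0 line(s) (total 0); column heights now [4 4 5 6 6], max=6

Answer: 4 4 5 6 6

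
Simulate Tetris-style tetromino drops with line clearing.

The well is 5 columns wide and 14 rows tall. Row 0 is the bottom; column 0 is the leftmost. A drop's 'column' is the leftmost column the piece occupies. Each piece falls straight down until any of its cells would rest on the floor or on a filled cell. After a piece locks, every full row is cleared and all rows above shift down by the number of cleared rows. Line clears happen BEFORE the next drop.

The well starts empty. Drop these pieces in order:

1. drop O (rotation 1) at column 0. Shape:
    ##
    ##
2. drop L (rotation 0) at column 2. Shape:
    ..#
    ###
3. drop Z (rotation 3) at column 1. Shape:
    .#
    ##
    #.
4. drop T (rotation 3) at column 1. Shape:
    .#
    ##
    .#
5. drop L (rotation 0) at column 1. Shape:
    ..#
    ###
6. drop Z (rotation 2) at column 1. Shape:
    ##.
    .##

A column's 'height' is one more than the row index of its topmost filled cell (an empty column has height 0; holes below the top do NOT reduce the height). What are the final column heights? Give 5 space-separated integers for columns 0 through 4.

Drop 1: O rot1 at col 0 lands with bottom-row=0; cleared 0 line(s) (total 0); column heights now [2 2 0 0 0], max=2
Drop 2: L rot0 at col 2 lands with bottom-row=0; cleared 1 line(s) (total 1); column heights now [1 1 0 0 1], max=1
Drop 3: Z rot3 at col 1 lands with bottom-row=1; cleared 0 line(s) (total 1); column heights now [1 3 4 0 1], max=4
Drop 4: T rot3 at col 1 lands with bottom-row=4; cleared 0 line(s) (total 1); column heights now [1 6 7 0 1], max=7
Drop 5: L rot0 at col 1 lands with bottom-row=7; cleared 0 line(s) (total 1); column heights now [1 8 8 9 1], max=9
Drop 6: Z rot2 at col 1 lands with bottom-row=9; cleared 0 line(s) (total 1); column heights now [1 11 11 10 1], max=11

Answer: 1 11 11 10 1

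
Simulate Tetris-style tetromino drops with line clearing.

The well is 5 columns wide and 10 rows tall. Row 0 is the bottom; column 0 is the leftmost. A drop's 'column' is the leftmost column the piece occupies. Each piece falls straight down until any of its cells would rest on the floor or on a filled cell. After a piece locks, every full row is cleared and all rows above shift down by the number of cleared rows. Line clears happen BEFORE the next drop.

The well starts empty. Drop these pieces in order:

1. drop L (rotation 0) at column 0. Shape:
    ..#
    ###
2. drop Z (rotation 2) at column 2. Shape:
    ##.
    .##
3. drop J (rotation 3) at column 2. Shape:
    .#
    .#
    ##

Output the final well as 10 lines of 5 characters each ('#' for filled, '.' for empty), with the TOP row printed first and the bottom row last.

Drop 1: L rot0 at col 0 lands with bottom-row=0; cleared 0 line(s) (total 0); column heights now [1 1 2 0 0], max=2
Drop 2: Z rot2 at col 2 lands with bottom-row=1; cleared 0 line(s) (total 0); column heights now [1 1 3 3 2], max=3
Drop 3: J rot3 at col 2 lands with bottom-row=3; cleared 0 line(s) (total 0); column heights now [1 1 4 6 2], max=6

Answer: .....
.....
.....
.....
...#.
...#.
..##.
..##.
..###
###..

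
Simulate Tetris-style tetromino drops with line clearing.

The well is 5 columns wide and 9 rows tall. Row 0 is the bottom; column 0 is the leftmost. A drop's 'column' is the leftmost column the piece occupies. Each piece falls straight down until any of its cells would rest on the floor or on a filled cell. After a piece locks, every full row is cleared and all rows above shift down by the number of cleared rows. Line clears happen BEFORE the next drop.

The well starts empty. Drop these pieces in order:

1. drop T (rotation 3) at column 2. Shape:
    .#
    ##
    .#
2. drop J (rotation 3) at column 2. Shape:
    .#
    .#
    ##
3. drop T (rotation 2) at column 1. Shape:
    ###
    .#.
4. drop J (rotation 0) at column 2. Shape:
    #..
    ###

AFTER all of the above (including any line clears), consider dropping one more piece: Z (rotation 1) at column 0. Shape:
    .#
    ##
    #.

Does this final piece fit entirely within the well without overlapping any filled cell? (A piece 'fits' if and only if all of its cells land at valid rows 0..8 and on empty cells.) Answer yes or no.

Answer: yes

Derivation:
Drop 1: T rot3 at col 2 lands with bottom-row=0; cleared 0 line(s) (total 0); column heights now [0 0 2 3 0], max=3
Drop 2: J rot3 at col 2 lands with bottom-row=3; cleared 0 line(s) (total 0); column heights now [0 0 4 6 0], max=6
Drop 3: T rot2 at col 1 lands with bottom-row=5; cleared 0 line(s) (total 0); column heights now [0 7 7 7 0], max=7
Drop 4: J rot0 at col 2 lands with bottom-row=7; cleared 0 line(s) (total 0); column heights now [0 7 9 8 8], max=9
Test piece Z rot1 at col 0 (width 2): heights before test = [0 7 9 8 8]; fits = True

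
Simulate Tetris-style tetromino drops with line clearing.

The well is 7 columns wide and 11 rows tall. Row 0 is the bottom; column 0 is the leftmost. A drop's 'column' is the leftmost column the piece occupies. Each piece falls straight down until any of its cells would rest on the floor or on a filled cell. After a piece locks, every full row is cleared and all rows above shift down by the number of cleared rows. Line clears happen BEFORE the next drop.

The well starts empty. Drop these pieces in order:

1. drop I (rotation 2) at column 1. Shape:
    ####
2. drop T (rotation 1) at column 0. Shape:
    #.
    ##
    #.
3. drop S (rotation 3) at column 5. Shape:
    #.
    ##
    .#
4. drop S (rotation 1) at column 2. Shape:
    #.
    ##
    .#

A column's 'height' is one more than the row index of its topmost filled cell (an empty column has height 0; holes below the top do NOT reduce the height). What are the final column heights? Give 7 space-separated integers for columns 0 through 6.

Drop 1: I rot2 at col 1 lands with bottom-row=0; cleared 0 line(s) (total 0); column heights now [0 1 1 1 1 0 0], max=1
Drop 2: T rot1 at col 0 lands with bottom-row=0; cleared 0 line(s) (total 0); column heights now [3 2 1 1 1 0 0], max=3
Drop 3: S rot3 at col 5 lands with bottom-row=0; cleared 0 line(s) (total 0); column heights now [3 2 1 1 1 3 2], max=3
Drop 4: S rot1 at col 2 lands with bottom-row=1; cleared 0 line(s) (total 0); column heights now [3 2 4 3 1 3 2], max=4

Answer: 3 2 4 3 1 3 2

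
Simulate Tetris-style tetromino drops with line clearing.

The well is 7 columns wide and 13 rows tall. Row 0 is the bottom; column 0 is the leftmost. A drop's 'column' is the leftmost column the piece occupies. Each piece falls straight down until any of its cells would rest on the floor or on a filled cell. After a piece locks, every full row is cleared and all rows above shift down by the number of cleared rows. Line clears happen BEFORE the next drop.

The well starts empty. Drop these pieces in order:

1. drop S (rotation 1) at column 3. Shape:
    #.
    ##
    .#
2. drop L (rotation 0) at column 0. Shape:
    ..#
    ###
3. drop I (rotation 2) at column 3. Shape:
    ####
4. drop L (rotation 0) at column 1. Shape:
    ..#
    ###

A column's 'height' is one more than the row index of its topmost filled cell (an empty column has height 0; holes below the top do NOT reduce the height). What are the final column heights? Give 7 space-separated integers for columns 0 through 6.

Answer: 1 5 5 6 4 4 4

Derivation:
Drop 1: S rot1 at col 3 lands with bottom-row=0; cleared 0 line(s) (total 0); column heights now [0 0 0 3 2 0 0], max=3
Drop 2: L rot0 at col 0 lands with bottom-row=0; cleared 0 line(s) (total 0); column heights now [1 1 2 3 2 0 0], max=3
Drop 3: I rot2 at col 3 lands with bottom-row=3; cleared 0 line(s) (total 0); column heights now [1 1 2 4 4 4 4], max=4
Drop 4: L rot0 at col 1 lands with bottom-row=4; cleared 0 line(s) (total 0); column heights now [1 5 5 6 4 4 4], max=6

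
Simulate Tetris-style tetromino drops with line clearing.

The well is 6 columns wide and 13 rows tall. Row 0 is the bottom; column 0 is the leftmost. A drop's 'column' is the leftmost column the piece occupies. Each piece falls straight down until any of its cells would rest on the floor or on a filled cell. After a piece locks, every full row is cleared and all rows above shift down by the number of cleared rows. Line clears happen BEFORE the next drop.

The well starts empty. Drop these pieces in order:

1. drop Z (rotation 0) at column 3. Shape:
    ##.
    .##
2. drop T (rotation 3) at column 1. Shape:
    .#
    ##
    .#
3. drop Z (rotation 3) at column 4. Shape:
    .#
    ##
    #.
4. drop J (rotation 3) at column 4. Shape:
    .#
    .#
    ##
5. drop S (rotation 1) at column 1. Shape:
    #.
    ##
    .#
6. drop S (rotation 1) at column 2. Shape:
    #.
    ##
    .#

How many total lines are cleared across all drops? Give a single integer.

Drop 1: Z rot0 at col 3 lands with bottom-row=0; cleared 0 line(s) (total 0); column heights now [0 0 0 2 2 1], max=2
Drop 2: T rot3 at col 1 lands with bottom-row=0; cleared 0 line(s) (total 0); column heights now [0 2 3 2 2 1], max=3
Drop 3: Z rot3 at col 4 lands with bottom-row=2; cleared 0 line(s) (total 0); column heights now [0 2 3 2 4 5], max=5
Drop 4: J rot3 at col 4 lands with bottom-row=5; cleared 0 line(s) (total 0); column heights now [0 2 3 2 6 8], max=8
Drop 5: S rot1 at col 1 lands with bottom-row=3; cleared 0 line(s) (total 0); column heights now [0 6 5 2 6 8], max=8
Drop 6: S rot1 at col 2 lands with bottom-row=4; cleared 0 line(s) (total 0); column heights now [0 6 7 6 6 8], max=8

Answer: 0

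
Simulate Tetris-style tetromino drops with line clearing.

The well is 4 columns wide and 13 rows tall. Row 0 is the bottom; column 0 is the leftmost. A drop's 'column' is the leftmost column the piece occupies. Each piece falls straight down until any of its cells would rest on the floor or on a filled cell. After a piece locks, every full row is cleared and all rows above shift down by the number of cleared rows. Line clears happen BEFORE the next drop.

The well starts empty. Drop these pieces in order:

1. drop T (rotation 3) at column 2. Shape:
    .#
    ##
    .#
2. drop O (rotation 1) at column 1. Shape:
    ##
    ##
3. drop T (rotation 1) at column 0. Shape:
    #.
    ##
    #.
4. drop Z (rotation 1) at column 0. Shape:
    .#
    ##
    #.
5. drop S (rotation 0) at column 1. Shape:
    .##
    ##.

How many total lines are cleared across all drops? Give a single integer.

Answer: 0

Derivation:
Drop 1: T rot3 at col 2 lands with bottom-row=0; cleared 0 line(s) (total 0); column heights now [0 0 2 3], max=3
Drop 2: O rot1 at col 1 lands with bottom-row=2; cleared 0 line(s) (total 0); column heights now [0 4 4 3], max=4
Drop 3: T rot1 at col 0 lands with bottom-row=3; cleared 0 line(s) (total 0); column heights now [6 5 4 3], max=6
Drop 4: Z rot1 at col 0 lands with bottom-row=6; cleared 0 line(s) (total 0); column heights now [8 9 4 3], max=9
Drop 5: S rot0 at col 1 lands with bottom-row=9; cleared 0 line(s) (total 0); column heights now [8 10 11 11], max=11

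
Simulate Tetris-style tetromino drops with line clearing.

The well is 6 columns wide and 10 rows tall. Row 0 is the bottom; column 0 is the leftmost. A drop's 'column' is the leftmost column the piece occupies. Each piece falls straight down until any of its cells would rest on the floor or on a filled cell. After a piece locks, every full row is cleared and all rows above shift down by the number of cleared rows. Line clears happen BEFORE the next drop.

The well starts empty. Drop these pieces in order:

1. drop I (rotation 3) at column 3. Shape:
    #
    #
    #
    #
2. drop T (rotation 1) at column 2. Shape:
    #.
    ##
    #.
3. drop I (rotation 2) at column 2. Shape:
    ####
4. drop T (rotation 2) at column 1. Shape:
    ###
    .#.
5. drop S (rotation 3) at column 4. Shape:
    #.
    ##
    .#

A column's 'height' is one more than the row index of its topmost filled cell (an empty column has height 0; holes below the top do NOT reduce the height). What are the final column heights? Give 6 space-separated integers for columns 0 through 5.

Answer: 0 9 9 9 10 9

Derivation:
Drop 1: I rot3 at col 3 lands with bottom-row=0; cleared 0 line(s) (total 0); column heights now [0 0 0 4 0 0], max=4
Drop 2: T rot1 at col 2 lands with bottom-row=3; cleared 0 line(s) (total 0); column heights now [0 0 6 5 0 0], max=6
Drop 3: I rot2 at col 2 lands with bottom-row=6; cleared 0 line(s) (total 0); column heights now [0 0 7 7 7 7], max=7
Drop 4: T rot2 at col 1 lands with bottom-row=7; cleared 0 line(s) (total 0); column heights now [0 9 9 9 7 7], max=9
Drop 5: S rot3 at col 4 lands with bottom-row=7; cleared 0 line(s) (total 0); column heights now [0 9 9 9 10 9], max=10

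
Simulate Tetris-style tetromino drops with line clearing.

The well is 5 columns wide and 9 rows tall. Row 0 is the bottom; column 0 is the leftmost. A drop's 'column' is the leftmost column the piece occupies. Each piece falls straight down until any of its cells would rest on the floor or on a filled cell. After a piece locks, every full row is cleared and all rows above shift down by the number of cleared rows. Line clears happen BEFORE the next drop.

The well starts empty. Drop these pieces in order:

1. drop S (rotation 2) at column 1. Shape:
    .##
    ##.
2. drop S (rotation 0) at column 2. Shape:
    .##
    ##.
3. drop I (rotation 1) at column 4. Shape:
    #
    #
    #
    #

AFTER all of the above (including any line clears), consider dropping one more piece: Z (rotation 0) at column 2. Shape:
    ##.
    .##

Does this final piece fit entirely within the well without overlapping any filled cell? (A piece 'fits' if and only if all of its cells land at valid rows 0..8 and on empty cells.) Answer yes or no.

Answer: no

Derivation:
Drop 1: S rot2 at col 1 lands with bottom-row=0; cleared 0 line(s) (total 0); column heights now [0 1 2 2 0], max=2
Drop 2: S rot0 at col 2 lands with bottom-row=2; cleared 0 line(s) (total 0); column heights now [0 1 3 4 4], max=4
Drop 3: I rot1 at col 4 lands with bottom-row=4; cleared 0 line(s) (total 0); column heights now [0 1 3 4 8], max=8
Test piece Z rot0 at col 2 (width 3): heights before test = [0 1 3 4 8]; fits = False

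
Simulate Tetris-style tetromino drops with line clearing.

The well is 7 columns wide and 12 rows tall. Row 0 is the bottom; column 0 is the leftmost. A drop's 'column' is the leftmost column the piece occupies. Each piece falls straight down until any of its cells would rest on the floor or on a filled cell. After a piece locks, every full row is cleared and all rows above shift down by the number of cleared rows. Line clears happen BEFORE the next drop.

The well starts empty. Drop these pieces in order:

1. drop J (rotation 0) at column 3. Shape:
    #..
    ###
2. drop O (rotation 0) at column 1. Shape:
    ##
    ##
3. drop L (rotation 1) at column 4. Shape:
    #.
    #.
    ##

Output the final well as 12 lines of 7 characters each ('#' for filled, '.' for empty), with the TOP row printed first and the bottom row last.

Drop 1: J rot0 at col 3 lands with bottom-row=0; cleared 0 line(s) (total 0); column heights now [0 0 0 2 1 1 0], max=2
Drop 2: O rot0 at col 1 lands with bottom-row=0; cleared 0 line(s) (total 0); column heights now [0 2 2 2 1 1 0], max=2
Drop 3: L rot1 at col 4 lands with bottom-row=1; cleared 0 line(s) (total 0); column heights now [0 2 2 2 4 2 0], max=4

Answer: .......
.......
.......
.......
.......
.......
.......
.......
....#..
....#..
.#####.
.#####.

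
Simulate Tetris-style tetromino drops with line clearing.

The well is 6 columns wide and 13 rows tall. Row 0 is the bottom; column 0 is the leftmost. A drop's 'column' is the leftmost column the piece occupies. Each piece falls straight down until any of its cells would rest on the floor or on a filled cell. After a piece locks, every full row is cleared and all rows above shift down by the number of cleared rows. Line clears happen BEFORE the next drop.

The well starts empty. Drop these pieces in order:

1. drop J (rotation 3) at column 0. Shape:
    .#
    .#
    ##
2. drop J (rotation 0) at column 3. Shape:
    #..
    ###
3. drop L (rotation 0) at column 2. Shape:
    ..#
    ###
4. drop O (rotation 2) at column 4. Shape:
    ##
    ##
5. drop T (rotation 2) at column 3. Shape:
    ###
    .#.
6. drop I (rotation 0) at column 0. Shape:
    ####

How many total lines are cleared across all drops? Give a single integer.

Drop 1: J rot3 at col 0 lands with bottom-row=0; cleared 0 line(s) (total 0); column heights now [1 3 0 0 0 0], max=3
Drop 2: J rot0 at col 3 lands with bottom-row=0; cleared 0 line(s) (total 0); column heights now [1 3 0 2 1 1], max=3
Drop 3: L rot0 at col 2 lands with bottom-row=2; cleared 0 line(s) (total 0); column heights now [1 3 3 3 4 1], max=4
Drop 4: O rot2 at col 4 lands with bottom-row=4; cleared 0 line(s) (total 0); column heights now [1 3 3 3 6 6], max=6
Drop 5: T rot2 at col 3 lands with bottom-row=6; cleared 0 line(s) (total 0); column heights now [1 3 3 8 8 8], max=8
Drop 6: I rot0 at col 0 lands with bottom-row=8; cleared 0 line(s) (total 0); column heights now [9 9 9 9 8 8], max=9

Answer: 0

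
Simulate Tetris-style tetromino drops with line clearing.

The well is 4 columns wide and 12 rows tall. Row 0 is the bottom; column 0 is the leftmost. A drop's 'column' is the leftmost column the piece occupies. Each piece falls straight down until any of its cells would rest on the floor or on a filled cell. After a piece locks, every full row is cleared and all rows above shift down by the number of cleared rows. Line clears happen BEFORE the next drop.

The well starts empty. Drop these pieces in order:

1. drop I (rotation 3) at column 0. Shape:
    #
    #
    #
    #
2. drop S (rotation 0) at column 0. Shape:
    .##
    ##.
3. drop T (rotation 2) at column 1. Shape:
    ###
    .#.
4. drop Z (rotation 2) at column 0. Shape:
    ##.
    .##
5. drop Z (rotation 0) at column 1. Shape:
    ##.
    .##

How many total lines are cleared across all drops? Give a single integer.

Answer: 1

Derivation:
Drop 1: I rot3 at col 0 lands with bottom-row=0; cleared 0 line(s) (total 0); column heights now [4 0 0 0], max=4
Drop 2: S rot0 at col 0 lands with bottom-row=4; cleared 0 line(s) (total 0); column heights now [5 6 6 0], max=6
Drop 3: T rot2 at col 1 lands with bottom-row=6; cleared 0 line(s) (total 0); column heights now [5 8 8 8], max=8
Drop 4: Z rot2 at col 0 lands with bottom-row=8; cleared 0 line(s) (total 0); column heights now [10 10 9 8], max=10
Drop 5: Z rot0 at col 1 lands with bottom-row=9; cleared 1 line(s) (total 1); column heights now [5 10 10 8], max=10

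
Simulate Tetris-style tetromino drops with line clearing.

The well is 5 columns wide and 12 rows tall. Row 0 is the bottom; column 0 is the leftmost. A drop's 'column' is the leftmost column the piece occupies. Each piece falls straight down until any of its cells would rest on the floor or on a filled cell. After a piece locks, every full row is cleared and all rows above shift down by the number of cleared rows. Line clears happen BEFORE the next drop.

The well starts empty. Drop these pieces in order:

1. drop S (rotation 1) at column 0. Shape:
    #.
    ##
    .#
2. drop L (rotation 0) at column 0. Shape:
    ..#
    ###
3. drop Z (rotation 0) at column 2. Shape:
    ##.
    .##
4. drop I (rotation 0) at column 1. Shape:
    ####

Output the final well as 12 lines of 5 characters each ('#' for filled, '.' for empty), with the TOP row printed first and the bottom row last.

Answer: .....
.....
.....
.....
.....
.####
..##.
..###
###..
#....
##...
.#...

Derivation:
Drop 1: S rot1 at col 0 lands with bottom-row=0; cleared 0 line(s) (total 0); column heights now [3 2 0 0 0], max=3
Drop 2: L rot0 at col 0 lands with bottom-row=3; cleared 0 line(s) (total 0); column heights now [4 4 5 0 0], max=5
Drop 3: Z rot0 at col 2 lands with bottom-row=4; cleared 0 line(s) (total 0); column heights now [4 4 6 6 5], max=6
Drop 4: I rot0 at col 1 lands with bottom-row=6; cleared 0 line(s) (total 0); column heights now [4 7 7 7 7], max=7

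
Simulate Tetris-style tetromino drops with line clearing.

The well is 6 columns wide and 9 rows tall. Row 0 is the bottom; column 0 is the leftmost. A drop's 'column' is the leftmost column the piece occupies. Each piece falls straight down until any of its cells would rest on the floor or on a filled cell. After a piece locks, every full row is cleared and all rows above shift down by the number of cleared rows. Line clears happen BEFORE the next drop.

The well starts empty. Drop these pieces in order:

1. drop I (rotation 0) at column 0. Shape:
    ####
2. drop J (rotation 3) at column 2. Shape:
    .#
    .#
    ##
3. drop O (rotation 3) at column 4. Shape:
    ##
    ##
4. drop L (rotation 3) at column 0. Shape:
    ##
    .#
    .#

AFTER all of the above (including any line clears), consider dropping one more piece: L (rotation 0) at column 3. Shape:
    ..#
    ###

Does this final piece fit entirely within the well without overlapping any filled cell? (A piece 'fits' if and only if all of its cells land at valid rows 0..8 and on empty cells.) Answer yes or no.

Answer: yes

Derivation:
Drop 1: I rot0 at col 0 lands with bottom-row=0; cleared 0 line(s) (total 0); column heights now [1 1 1 1 0 0], max=1
Drop 2: J rot3 at col 2 lands with bottom-row=1; cleared 0 line(s) (total 0); column heights now [1 1 2 4 0 0], max=4
Drop 3: O rot3 at col 4 lands with bottom-row=0; cleared 1 line(s) (total 1); column heights now [0 0 1 3 1 1], max=3
Drop 4: L rot3 at col 0 lands with bottom-row=0; cleared 0 line(s) (total 1); column heights now [3 3 1 3 1 1], max=3
Test piece L rot0 at col 3 (width 3): heights before test = [3 3 1 3 1 1]; fits = True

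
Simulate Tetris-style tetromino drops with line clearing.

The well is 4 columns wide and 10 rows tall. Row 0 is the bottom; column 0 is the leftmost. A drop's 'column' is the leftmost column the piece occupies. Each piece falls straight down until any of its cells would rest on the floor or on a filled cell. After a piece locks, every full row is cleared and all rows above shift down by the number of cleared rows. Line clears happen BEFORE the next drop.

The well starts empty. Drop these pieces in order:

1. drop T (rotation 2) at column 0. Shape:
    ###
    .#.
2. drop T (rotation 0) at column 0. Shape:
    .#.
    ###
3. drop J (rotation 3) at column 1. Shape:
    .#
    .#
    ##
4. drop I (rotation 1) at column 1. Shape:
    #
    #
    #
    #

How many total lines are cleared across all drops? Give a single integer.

Answer: 0

Derivation:
Drop 1: T rot2 at col 0 lands with bottom-row=0; cleared 0 line(s) (total 0); column heights now [2 2 2 0], max=2
Drop 2: T rot0 at col 0 lands with bottom-row=2; cleared 0 line(s) (total 0); column heights now [3 4 3 0], max=4
Drop 3: J rot3 at col 1 lands with bottom-row=4; cleared 0 line(s) (total 0); column heights now [3 5 7 0], max=7
Drop 4: I rot1 at col 1 lands with bottom-row=5; cleared 0 line(s) (total 0); column heights now [3 9 7 0], max=9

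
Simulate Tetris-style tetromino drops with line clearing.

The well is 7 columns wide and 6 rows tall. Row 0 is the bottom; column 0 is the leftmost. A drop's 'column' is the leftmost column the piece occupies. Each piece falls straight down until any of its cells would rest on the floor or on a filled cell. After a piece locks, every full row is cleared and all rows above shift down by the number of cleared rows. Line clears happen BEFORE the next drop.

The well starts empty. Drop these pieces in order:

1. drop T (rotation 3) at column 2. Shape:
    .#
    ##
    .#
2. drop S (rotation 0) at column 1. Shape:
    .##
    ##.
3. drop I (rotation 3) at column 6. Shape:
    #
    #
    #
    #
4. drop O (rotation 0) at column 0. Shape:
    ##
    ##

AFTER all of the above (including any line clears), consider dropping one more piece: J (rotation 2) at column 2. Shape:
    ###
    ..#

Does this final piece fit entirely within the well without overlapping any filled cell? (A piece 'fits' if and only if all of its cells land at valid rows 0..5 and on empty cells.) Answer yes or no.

Answer: yes

Derivation:
Drop 1: T rot3 at col 2 lands with bottom-row=0; cleared 0 line(s) (total 0); column heights now [0 0 2 3 0 0 0], max=3
Drop 2: S rot0 at col 1 lands with bottom-row=2; cleared 0 line(s) (total 0); column heights now [0 3 4 4 0 0 0], max=4
Drop 3: I rot3 at col 6 lands with bottom-row=0; cleared 0 line(s) (total 0); column heights now [0 3 4 4 0 0 4], max=4
Drop 4: O rot0 at col 0 lands with bottom-row=3; cleared 0 line(s) (total 0); column heights now [5 5 4 4 0 0 4], max=5
Test piece J rot2 at col 2 (width 3): heights before test = [5 5 4 4 0 0 4]; fits = True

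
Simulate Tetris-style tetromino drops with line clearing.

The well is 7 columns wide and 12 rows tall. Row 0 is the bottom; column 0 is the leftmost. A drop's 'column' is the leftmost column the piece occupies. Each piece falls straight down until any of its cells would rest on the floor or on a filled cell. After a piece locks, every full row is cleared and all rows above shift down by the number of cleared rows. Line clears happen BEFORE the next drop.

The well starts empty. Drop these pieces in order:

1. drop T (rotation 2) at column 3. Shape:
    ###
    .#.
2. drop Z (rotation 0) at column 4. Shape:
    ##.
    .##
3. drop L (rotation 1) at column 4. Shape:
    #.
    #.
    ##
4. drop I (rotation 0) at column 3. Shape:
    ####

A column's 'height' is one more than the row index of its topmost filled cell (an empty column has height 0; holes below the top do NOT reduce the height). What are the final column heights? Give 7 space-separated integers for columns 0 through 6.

Answer: 0 0 0 8 8 8 8

Derivation:
Drop 1: T rot2 at col 3 lands with bottom-row=0; cleared 0 line(s) (total 0); column heights now [0 0 0 2 2 2 0], max=2
Drop 2: Z rot0 at col 4 lands with bottom-row=2; cleared 0 line(s) (total 0); column heights now [0 0 0 2 4 4 3], max=4
Drop 3: L rot1 at col 4 lands with bottom-row=4; cleared 0 line(s) (total 0); column heights now [0 0 0 2 7 5 3], max=7
Drop 4: I rot0 at col 3 lands with bottom-row=7; cleared 0 line(s) (total 0); column heights now [0 0 0 8 8 8 8], max=8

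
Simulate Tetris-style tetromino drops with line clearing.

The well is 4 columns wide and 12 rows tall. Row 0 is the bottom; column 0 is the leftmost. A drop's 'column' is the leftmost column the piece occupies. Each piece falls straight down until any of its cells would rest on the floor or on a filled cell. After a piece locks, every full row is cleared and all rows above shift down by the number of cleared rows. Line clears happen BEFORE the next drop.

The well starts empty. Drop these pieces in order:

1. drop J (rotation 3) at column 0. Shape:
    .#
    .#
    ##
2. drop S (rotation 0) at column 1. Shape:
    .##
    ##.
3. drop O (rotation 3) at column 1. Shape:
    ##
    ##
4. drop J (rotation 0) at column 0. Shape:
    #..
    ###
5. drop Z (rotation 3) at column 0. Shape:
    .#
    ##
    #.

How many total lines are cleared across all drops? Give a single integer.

Drop 1: J rot3 at col 0 lands with bottom-row=0; cleared 0 line(s) (total 0); column heights now [1 3 0 0], max=3
Drop 2: S rot0 at col 1 lands with bottom-row=3; cleared 0 line(s) (total 0); column heights now [1 4 5 5], max=5
Drop 3: O rot3 at col 1 lands with bottom-row=5; cleared 0 line(s) (total 0); column heights now [1 7 7 5], max=7
Drop 4: J rot0 at col 0 lands with bottom-row=7; cleared 0 line(s) (total 0); column heights now [9 8 8 5], max=9
Drop 5: Z rot3 at col 0 lands with bottom-row=9; cleared 0 line(s) (total 0); column heights now [11 12 8 5], max=12

Answer: 0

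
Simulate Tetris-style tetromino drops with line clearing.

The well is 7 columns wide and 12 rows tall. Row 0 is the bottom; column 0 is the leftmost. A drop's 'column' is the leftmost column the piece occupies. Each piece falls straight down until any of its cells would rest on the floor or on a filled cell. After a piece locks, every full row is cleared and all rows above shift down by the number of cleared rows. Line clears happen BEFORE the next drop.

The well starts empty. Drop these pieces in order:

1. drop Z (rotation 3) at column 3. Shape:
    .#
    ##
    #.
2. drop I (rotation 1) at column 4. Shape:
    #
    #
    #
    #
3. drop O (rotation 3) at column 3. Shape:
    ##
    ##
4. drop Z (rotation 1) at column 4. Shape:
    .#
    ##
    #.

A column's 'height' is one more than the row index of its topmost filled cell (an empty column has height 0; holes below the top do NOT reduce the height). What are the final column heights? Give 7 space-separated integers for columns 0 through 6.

Answer: 0 0 0 9 11 12 0

Derivation:
Drop 1: Z rot3 at col 3 lands with bottom-row=0; cleared 0 line(s) (total 0); column heights now [0 0 0 2 3 0 0], max=3
Drop 2: I rot1 at col 4 lands with bottom-row=3; cleared 0 line(s) (total 0); column heights now [0 0 0 2 7 0 0], max=7
Drop 3: O rot3 at col 3 lands with bottom-row=7; cleared 0 line(s) (total 0); column heights now [0 0 0 9 9 0 0], max=9
Drop 4: Z rot1 at col 4 lands with bottom-row=9; cleared 0 line(s) (total 0); column heights now [0 0 0 9 11 12 0], max=12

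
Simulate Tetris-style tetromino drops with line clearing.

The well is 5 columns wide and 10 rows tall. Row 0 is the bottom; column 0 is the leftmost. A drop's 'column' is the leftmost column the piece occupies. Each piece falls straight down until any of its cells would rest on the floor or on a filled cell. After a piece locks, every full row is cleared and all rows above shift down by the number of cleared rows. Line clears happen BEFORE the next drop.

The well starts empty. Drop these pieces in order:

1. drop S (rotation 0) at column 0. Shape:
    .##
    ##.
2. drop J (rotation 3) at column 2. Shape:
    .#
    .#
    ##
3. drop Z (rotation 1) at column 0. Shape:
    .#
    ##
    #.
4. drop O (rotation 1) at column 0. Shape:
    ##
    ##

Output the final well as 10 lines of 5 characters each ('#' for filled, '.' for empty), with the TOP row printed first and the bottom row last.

Answer: .....
.....
.....
.....
##...
##.#.
.#.#.
####.
###..
##...

Derivation:
Drop 1: S rot0 at col 0 lands with bottom-row=0; cleared 0 line(s) (total 0); column heights now [1 2 2 0 0], max=2
Drop 2: J rot3 at col 2 lands with bottom-row=2; cleared 0 line(s) (total 0); column heights now [1 2 3 5 0], max=5
Drop 3: Z rot1 at col 0 lands with bottom-row=1; cleared 0 line(s) (total 0); column heights now [3 4 3 5 0], max=5
Drop 4: O rot1 at col 0 lands with bottom-row=4; cleared 0 line(s) (total 0); column heights now [6 6 3 5 0], max=6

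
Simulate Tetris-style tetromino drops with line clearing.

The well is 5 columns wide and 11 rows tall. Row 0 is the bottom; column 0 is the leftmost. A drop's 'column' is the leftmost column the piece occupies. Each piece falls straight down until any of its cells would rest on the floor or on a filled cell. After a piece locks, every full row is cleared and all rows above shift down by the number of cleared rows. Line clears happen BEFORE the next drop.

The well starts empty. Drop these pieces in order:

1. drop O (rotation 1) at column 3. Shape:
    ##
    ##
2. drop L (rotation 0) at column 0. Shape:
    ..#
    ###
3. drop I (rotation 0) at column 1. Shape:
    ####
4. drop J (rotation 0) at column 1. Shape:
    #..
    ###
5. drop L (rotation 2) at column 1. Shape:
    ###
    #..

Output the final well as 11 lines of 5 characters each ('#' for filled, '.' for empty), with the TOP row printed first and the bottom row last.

Answer: .....
.....
.....
.....
.....
.###.
.#...
.#...
.###.
.####
..###

Derivation:
Drop 1: O rot1 at col 3 lands with bottom-row=0; cleared 0 line(s) (total 0); column heights now [0 0 0 2 2], max=2
Drop 2: L rot0 at col 0 lands with bottom-row=0; cleared 1 line(s) (total 1); column heights now [0 0 1 1 1], max=1
Drop 3: I rot0 at col 1 lands with bottom-row=1; cleared 0 line(s) (total 1); column heights now [0 2 2 2 2], max=2
Drop 4: J rot0 at col 1 lands with bottom-row=2; cleared 0 line(s) (total 1); column heights now [0 4 3 3 2], max=4
Drop 5: L rot2 at col 1 lands with bottom-row=4; cleared 0 line(s) (total 1); column heights now [0 6 6 6 2], max=6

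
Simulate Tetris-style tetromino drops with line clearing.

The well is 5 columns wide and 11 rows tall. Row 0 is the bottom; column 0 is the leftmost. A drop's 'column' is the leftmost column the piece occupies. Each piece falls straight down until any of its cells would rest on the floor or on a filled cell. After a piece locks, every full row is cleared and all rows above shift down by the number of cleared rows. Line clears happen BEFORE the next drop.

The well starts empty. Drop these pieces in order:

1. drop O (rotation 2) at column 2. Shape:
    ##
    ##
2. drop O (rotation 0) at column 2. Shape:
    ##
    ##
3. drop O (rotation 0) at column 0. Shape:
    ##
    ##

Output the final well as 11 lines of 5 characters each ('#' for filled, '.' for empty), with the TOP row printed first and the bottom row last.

Drop 1: O rot2 at col 2 lands with bottom-row=0; cleared 0 line(s) (total 0); column heights now [0 0 2 2 0], max=2
Drop 2: O rot0 at col 2 lands with bottom-row=2; cleared 0 line(s) (total 0); column heights now [0 0 4 4 0], max=4
Drop 3: O rot0 at col 0 lands with bottom-row=0; cleared 0 line(s) (total 0); column heights now [2 2 4 4 0], max=4

Answer: .....
.....
.....
.....
.....
.....
.....
..##.
..##.
####.
####.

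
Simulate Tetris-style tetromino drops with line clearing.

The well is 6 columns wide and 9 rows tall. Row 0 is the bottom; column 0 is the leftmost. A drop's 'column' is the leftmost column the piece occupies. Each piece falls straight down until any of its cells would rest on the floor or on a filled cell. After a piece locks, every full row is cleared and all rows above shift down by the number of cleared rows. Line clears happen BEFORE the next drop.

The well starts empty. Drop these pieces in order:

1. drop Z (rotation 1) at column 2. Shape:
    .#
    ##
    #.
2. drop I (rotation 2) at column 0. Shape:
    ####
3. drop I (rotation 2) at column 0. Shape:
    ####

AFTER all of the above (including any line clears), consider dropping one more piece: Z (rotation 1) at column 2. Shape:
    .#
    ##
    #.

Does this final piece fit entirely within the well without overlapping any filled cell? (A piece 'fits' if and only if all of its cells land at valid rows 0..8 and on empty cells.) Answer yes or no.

Drop 1: Z rot1 at col 2 lands with bottom-row=0; cleared 0 line(s) (total 0); column heights now [0 0 2 3 0 0], max=3
Drop 2: I rot2 at col 0 lands with bottom-row=3; cleared 0 line(s) (total 0); column heights now [4 4 4 4 0 0], max=4
Drop 3: I rot2 at col 0 lands with bottom-row=4; cleared 0 line(s) (total 0); column heights now [5 5 5 5 0 0], max=5
Test piece Z rot1 at col 2 (width 2): heights before test = [5 5 5 5 0 0]; fits = True

Answer: yes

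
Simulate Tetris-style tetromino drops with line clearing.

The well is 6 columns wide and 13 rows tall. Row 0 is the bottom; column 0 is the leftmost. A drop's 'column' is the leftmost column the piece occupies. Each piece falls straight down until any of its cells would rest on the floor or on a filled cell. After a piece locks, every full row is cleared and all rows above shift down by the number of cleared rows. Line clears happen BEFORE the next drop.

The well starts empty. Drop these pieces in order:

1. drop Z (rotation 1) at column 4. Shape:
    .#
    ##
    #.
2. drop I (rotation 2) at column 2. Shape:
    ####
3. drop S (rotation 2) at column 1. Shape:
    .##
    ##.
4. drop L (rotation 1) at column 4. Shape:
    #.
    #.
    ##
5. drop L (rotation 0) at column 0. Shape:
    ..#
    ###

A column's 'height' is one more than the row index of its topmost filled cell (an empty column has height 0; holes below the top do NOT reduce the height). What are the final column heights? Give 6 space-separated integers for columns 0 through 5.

Drop 1: Z rot1 at col 4 lands with bottom-row=0; cleared 0 line(s) (total 0); column heights now [0 0 0 0 2 3], max=3
Drop 2: I rot2 at col 2 lands with bottom-row=3; cleared 0 line(s) (total 0); column heights now [0 0 4 4 4 4], max=4
Drop 3: S rot2 at col 1 lands with bottom-row=4; cleared 0 line(s) (total 0); column heights now [0 5 6 6 4 4], max=6
Drop 4: L rot1 at col 4 lands with bottom-row=4; cleared 0 line(s) (total 0); column heights now [0 5 6 6 7 5], max=7
Drop 5: L rot0 at col 0 lands with bottom-row=6; cleared 0 line(s) (total 0); column heights now [7 7 8 6 7 5], max=8

Answer: 7 7 8 6 7 5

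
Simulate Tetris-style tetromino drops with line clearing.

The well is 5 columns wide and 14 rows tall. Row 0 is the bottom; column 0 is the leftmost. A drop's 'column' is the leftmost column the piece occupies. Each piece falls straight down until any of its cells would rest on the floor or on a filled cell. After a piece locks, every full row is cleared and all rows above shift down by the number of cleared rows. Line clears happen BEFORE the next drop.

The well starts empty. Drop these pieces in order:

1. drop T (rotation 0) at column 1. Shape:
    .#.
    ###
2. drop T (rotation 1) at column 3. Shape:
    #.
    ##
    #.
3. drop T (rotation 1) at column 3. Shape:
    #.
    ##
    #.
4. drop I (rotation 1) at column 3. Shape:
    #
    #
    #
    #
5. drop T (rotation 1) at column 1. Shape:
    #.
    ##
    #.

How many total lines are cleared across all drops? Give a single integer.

Answer: 0

Derivation:
Drop 1: T rot0 at col 1 lands with bottom-row=0; cleared 0 line(s) (total 0); column heights now [0 1 2 1 0], max=2
Drop 2: T rot1 at col 3 lands with bottom-row=1; cleared 0 line(s) (total 0); column heights now [0 1 2 4 3], max=4
Drop 3: T rot1 at col 3 lands with bottom-row=4; cleared 0 line(s) (total 0); column heights now [0 1 2 7 6], max=7
Drop 4: I rot1 at col 3 lands with bottom-row=7; cleared 0 line(s) (total 0); column heights now [0 1 2 11 6], max=11
Drop 5: T rot1 at col 1 lands with bottom-row=1; cleared 0 line(s) (total 0); column heights now [0 4 3 11 6], max=11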